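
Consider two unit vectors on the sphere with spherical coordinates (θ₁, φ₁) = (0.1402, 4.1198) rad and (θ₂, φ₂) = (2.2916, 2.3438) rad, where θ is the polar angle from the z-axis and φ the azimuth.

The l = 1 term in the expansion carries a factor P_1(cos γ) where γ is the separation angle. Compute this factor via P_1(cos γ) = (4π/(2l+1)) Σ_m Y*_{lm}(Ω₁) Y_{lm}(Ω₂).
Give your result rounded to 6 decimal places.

Term-by-term m-sum for l=1 (normalisation 4π/3 = 4.188790):
  m=-1: Y*=(-0.026965, -0.040048)  Y=(-0.181249, -0.185798)  product (-0.002554, 0.012269)
  m=+0: Y*=(0.483808, -0.000000)  Y=(-0.322472, 0.000000)  product (-0.156015, 0.000000)
  m=+1: Y*=(0.026965, -0.040048)  Y=(0.181249, -0.185798)  product (-0.002554, -0.012269)
Σ over m = (-0.161122, 0.000000); ×(4π/3) → (-0.674905, 0.000000). Real part: -0.674905

-0.674905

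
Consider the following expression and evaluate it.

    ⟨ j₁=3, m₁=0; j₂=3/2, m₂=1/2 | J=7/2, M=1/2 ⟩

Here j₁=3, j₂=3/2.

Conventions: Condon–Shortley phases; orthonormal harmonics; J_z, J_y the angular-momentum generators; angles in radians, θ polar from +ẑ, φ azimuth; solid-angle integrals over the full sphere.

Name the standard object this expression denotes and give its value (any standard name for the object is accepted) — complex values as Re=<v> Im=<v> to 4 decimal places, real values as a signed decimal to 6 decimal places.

This is a Clebsch–Gordan (vector-coupling) coefficient.
j₁+j₂−J=1  J+j₁−j₂=5  J−j₁+j₂=2  j₁+j₂+J+1=9
(j₁±m₁, j₂±m₂, J±M) = (3,3,2,1,4,3)
P² = 384/7
sum k=0..1:
  [0] +1/24 = 1/24
  [1] −1/12 = -1/12
S = -1/24
C² = P²·S² = 2/21 ; C = -0.308607

Clebsch–Gordan coefficient, −√(2/21) ≈ -0.308607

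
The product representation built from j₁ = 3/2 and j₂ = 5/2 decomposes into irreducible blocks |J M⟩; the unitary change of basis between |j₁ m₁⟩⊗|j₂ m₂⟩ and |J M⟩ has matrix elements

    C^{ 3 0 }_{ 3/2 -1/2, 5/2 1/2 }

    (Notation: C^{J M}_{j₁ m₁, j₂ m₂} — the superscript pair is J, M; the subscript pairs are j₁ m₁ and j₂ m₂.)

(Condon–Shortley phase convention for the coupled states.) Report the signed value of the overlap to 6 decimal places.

-0.447214  (= −√(1/5))

√[7·1!2!4!/8! · 1!2!3!2!3!3!] = √(36/5)
  +(−1)^0/∏(0,1,2,3,0,1)! = 1/12  (running 1/12)
  +(−1)^1/∏(1,0,1,2,1,2)! = -1/4  (running -1/6)
⟨..|..⟩ = √(36/5)·(-1/6) = -0.447214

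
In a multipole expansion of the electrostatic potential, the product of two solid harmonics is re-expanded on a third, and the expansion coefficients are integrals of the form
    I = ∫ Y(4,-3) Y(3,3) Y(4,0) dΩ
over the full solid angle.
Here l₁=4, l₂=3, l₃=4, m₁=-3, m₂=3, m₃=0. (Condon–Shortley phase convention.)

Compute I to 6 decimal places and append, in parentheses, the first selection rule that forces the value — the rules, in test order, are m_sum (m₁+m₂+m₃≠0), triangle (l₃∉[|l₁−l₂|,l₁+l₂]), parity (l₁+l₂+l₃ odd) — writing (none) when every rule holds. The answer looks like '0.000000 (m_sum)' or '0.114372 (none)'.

l₁+l₂+l₃=11 is odd: 3j(l;000)=0 ⇒ I=0

0.000000 (parity)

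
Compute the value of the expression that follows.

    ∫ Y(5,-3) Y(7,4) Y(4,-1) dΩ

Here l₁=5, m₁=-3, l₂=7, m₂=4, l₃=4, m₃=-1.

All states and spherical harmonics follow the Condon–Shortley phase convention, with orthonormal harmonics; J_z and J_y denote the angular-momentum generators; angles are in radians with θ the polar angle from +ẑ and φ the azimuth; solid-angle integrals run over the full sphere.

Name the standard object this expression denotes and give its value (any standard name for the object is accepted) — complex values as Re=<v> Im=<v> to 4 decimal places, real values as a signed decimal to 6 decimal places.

Gaunt coefficient, +0.052474

This is a Gaunt coefficient — the integral of a triple product of spherical harmonics over the sphere.
Rules hold: Σm=0, L=16 even, 2≤4≤12.
N = 11·15·9 = 1485
Δ = 8!·2!·6!/17! = 1/6126120
Racah Σ t=3..5: t=3:−1/69120 t=4:+1/20736 t=5:−1/69120 = 1/51840
⇒ 3j(5 7 4; 0 0 0)² = 280/21879, sgn +1
Racah Σ t=6..8: t=6:+1/345600 t=7:−1/241920 t=8:+1/2903040 = -13/14515200
⇒ 3j(5 7 4; -3 4 -1)² = 13/7140, sgn +1
4πI² = N·(3j₀)²·(3jₘ)² = 10/289
I = +1·√(0.0346021/4π) = 0.05247424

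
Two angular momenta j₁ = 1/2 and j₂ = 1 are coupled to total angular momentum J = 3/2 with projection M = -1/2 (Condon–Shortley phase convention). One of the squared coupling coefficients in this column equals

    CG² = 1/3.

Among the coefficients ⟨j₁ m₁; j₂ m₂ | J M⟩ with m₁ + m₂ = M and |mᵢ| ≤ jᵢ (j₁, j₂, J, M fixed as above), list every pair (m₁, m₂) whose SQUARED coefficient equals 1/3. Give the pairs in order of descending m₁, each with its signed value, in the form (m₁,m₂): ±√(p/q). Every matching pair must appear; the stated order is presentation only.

Admissible pairs with m₁+m₂ = M = -1/2: (-1/2,0), (1/2,-1)
  (m₁,m₂)=(1/2,-1): CG² = 1/3, CG = +√(1/3)   ← matches the target
  (m₁,m₂)=(-1/2,0): CG² = 2/3, CG = +√(2/3)
Pairs with CG² = 1/3: (1/2,-1): +√(1/3)

(1/2,-1): +√(1/3)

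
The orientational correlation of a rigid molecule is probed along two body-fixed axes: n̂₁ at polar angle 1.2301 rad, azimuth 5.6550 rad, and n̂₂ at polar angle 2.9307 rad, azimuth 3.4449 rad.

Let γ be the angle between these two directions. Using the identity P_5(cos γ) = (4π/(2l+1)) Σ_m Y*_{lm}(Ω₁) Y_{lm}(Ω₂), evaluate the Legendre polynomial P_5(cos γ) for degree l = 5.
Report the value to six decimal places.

-0.201699

Addition theorem: P_5(cos γ) = (4π/11) Σ_m Y*_{lm}(Ω₁) Y_{lm}(Ω₂), m = −5…5:
  m=-5: Y*=(-0.345223, -0.000230)  Y=(-0.000010, 0.000186)  product (0.000004, -0.000064)
  m=-4: Y*=(-0.312990, -0.227655)  Y=(-0.000965, 0.002582)  product (0.000890, -0.000588)
  m=-3: Y*=(-0.000435, -0.001341)  Y=(-0.014814, 0.019054)  product (0.000032, 0.000012)
  m=-2: Y*=(-0.103470, 0.318161)  Y=(-0.111483, 0.077357)  product (-0.013077, -0.043474)
  m=-1: Y*=(-0.073600, 0.053458)  Y=(-0.435953, 0.136438)  product (0.024792, -0.033347)
  m=+0: Y*=(0.311443, -0.000000)  Y=(-0.648078, 0.000000)  product (-0.201839, 0.000000)
  m=+1: Y*=(0.073600, 0.053458)  Y=(0.435953, 0.136438)  product (0.024792, 0.033347)
  m=+2: Y*=(-0.103470, -0.318161)  Y=(-0.111483, -0.077357)  product (-0.013077, 0.043474)
  m=+3: Y*=(0.000435, -0.001341)  Y=(0.014814, 0.019054)  product (0.000032, -0.000012)
  m=+4: Y*=(-0.312990, 0.227655)  Y=(-0.000965, -0.002582)  product (0.000890, 0.000588)
  m=+5: Y*=(0.345223, -0.000230)  Y=(0.000010, 0.000186)  product (0.000004, 0.000064)
Total Σ_m = (-0.176558, 0.000000). Multiply by 1.142397: (-0.201699, 0.000000). P_5(cos γ) = -0.201699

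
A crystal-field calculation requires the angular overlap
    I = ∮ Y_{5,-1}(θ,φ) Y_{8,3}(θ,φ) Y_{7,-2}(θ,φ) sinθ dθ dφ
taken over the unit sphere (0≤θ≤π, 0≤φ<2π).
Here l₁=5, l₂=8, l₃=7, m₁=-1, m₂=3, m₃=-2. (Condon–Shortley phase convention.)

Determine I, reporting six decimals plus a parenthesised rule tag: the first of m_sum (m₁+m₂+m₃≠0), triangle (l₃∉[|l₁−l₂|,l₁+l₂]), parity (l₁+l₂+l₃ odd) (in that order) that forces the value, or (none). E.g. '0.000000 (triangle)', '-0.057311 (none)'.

m-sum 0 ✓  L=20 even ✓  3≤7≤13 ✓
Π(2lᵢ+1) = 11×17×15 = 2805
triangle coeff Δ(5,8,7) = 1/814773960
Σ_t [1,5]: t=1:−1/87091200 t=2:+1/4976640 t=3:−1/2073600 t=4:+1/4976640 t=5:−1/87091200 = -1/9676800
(3j)²=360/46189 [(5 8 7; 0 0 0)], sign=+1
Σ_t [2,6]: t=2:+1/418037760 t=3:−1/17418240 t=4:+1/5806080 t=5:−1/12441600 t=6:+1/248832000 = 61/1492992000
(3j)²=3721/503880 [(5 8 7; -1 3 -2)], sign=-1
⇒ 4πI² = 167445/1037153
I = (-1)√(167445/1037153/(4π)) = -0.11334693
No selection rule forces the value: the integral is nonzero (none).

-0.113347 (none)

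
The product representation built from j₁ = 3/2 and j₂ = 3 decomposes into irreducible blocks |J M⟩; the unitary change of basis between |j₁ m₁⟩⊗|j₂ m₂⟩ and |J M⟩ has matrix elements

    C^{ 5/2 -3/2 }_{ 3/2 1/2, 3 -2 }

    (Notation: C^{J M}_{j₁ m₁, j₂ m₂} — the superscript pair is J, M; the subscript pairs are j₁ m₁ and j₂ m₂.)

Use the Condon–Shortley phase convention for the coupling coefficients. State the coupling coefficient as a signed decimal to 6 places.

+√(1/14) = +0.267261

√[6·2!1!4!/8! · 2!1!1!5!1!4!] = √(288/7)
  +(−1)^0/∏(0,2,1,1,0,3)! = 1/12  (running 1/12)
  +(−1)^1/∏(1,1,0,0,1,4)! = -1/24  (running 1/24)
⟨..|..⟩ = √(288/7)·(1/24) = +0.267261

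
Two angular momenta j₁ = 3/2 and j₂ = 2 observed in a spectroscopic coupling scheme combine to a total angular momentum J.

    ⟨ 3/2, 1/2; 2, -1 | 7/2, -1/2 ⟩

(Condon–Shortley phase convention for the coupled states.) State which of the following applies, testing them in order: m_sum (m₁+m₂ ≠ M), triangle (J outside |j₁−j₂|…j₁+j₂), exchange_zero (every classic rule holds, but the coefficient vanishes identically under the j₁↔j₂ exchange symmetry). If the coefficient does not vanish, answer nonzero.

nonzero

m-sum: m₁+m₂ = 1/2+(-1) = -1/2, M = -1/2  ✓
triangle: |j₁−j₂| = 1/2 ≤ J = 7/2 ≤ j₁+j₂ = 7/2  ✓
exchange: j₁≠j₂ or m₁≠m₂ — the exchange symmetry imposes no constraint here
value check: CG = +√(12/35) = +0.585540 ≠ 0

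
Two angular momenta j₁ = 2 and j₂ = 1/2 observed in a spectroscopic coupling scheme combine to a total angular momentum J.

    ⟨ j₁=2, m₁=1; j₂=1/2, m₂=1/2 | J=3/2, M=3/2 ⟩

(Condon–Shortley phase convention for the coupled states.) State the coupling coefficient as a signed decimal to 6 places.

−√(1/5) = -0.447214

triangle: 1!*3!*0!/5! = 6/120
(j±m)!: 3!*1!*1!*0!*3!*0! = 36
prefactor² = (2J+1)*Δ*N² = 36/5
  k=1: −1/(1!*0!*0!*0!*3!*0!) = -1/6
Σ = -1/6  ⇒  CG² = 36/5*(-1/6)² = 1/5
CG = −√(1/5) = -0.447214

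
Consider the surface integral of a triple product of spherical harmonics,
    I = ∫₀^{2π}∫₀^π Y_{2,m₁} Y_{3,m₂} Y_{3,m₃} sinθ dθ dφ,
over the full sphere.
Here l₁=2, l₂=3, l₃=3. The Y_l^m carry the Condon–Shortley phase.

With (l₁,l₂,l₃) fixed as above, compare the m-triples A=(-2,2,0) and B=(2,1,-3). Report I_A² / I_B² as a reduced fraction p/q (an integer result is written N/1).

l's match ⇒ only the (l;m) 3-j factors differ between A and B.
A: triangle coeff Δ(2,3,3) = 1/3780; Σ_t [2,2]: t=2:+1/24 = 1/24; (3j)²=1/21 [(2 3 3; -2 2 0)], sign=-1
B: triangle coeff Δ(2,3,3) = 1/3780; Σ_t [0,0]: t=0:+1/96 = 1/96; (3j)²=1/42 [(2 3 3; 2 1 -3)], sign=+1
I_A²/I_B² = (1/21)/(1/42) = 2/1

2/1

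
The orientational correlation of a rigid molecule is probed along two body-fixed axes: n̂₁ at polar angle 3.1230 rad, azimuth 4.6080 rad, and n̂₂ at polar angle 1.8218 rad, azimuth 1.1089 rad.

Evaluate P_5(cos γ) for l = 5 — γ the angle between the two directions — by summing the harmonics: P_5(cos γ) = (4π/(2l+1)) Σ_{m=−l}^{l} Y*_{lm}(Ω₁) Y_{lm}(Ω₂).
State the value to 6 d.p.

0.330719

Summing Y*_{l m}(θ₁,φ₁)·Y_{l m}(θ₂,φ₂) over m ∈ [−5, 5]; prefactor 4π/(2·5+1) = 1.142397:
  term(m=-5) = +0.000000-0.000000i   from Y*(Ω₁)=-0.000000-0.000000i, Y(Ω₂)=+0.292657+0.266518i
  term(m=-4) = +0.000000+0.000000i   from Y*(Ω₁)=-0.000000+0.000000i, Y(Ω₂)=+0.087707-0.308739i
  term(m=-3) = +0.000001+0.000002i   from Y*(Ω₁)=+0.000005+0.000017i, Y(Ω₂)=+0.137464-0.025740i
  term(m=-2) = -0.000285-0.000247i   from Y*(Ω₁)=+0.001145-0.000243i, Y(Ω₂)=-0.194025-0.256821i
  term(m=-1) = -0.002990-0.001117i   from Y*(Ω₁)=-0.004958-0.047320i, Y(Ω₂)=+0.029899-0.060060i
  term(m=+0) = +0.296043+0.000000i   from Y*(Ω₁)=-0.933178-0.000000i, Y(Ω₂)=-0.317242+0.000000i
  term(m=+1) = -0.002990+0.001117i   from Y*(Ω₁)=+0.004958-0.047320i, Y(Ω₂)=-0.029899-0.060060i
  term(m=+2) = -0.000285+0.000247i   from Y*(Ω₁)=+0.001145+0.000243i, Y(Ω₂)=-0.194025+0.256821i
  term(m=+3) = +0.000001-0.000002i   from Y*(Ω₁)=-0.000005+0.000017i, Y(Ω₂)=-0.137464-0.025740i
  term(m=+4) = +0.000000-0.000000i   from Y*(Ω₁)=-0.000000-0.000000i, Y(Ω₂)=+0.087707+0.308739i
  term(m=+5) = +0.000000+0.000000i   from Y*(Ω₁)=+0.000000-0.000000i, Y(Ω₂)=-0.292657+0.266518i
Accumulated sum +0.289496-0.000000i; after 4π/(2l+1) scaling, +0.330719-0.000000i ⇒ P_5 = 0.330719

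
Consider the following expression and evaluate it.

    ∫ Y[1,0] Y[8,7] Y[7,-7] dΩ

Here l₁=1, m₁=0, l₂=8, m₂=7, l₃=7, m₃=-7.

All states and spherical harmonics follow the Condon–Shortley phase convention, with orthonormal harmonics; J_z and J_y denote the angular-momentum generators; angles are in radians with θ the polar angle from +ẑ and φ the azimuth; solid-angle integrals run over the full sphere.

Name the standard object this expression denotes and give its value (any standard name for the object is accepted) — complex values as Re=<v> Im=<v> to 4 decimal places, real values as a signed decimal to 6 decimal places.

This is a Gaunt coefficient — the integral of a triple product of spherical harmonics over the sphere.
Checks pass: Σm=0; 16 even; l₃=7∈[7,9].
(2·1+1)(2·8+1)(2·7+1) = 765
Δ: 2! 0! 14! / 17! → 1/2040
sum: t=1:−1/25401600 = -1/25401600
3j²(1 8 7; 0 0 0) = Δ·Π!·Σ² = 8/255  (sign +1)
sum: t=1:−1/87178291200 = -1/87178291200
3j²(1 8 7; 0 7 -7) = Δ·Π!·Σ² = 1/136  (sign -1)
combine: 4πI² = 765·8/255·1/136 = 3/17
take √, sign -1: I = -0.11850352

Gaunt coefficient, -0.118504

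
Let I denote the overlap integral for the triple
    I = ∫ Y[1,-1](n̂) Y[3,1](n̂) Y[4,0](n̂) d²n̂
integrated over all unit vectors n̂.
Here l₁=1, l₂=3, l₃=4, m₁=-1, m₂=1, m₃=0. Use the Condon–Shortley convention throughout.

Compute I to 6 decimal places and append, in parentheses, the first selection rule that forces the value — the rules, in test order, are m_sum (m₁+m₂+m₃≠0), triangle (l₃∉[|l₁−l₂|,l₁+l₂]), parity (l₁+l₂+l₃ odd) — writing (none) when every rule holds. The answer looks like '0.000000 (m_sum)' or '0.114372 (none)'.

0.150786 (none)

m-sum 0 ✓  L=8 even ✓  2≤4≤4 ✓
Π(2lᵢ+1) = 3×7×9 = 189
triangle coeff Δ(1,3,4) = 1/252
Σ_t [0,0]: t=0:+1/36 = 1/36
(3j)²=4/63 [(1 3 4; 0 0 0)], sign=+1
Σ_t [0,0]: t=0:+1/96 = 1/96
(3j)²=1/42 [(1 3 4; -1 1 0)], sign=+1
⇒ 4πI² = 2/7
I = (+1)√(2/7/(4π)) = 0.15078601
No selection rule forces the value: the integral is nonzero (none).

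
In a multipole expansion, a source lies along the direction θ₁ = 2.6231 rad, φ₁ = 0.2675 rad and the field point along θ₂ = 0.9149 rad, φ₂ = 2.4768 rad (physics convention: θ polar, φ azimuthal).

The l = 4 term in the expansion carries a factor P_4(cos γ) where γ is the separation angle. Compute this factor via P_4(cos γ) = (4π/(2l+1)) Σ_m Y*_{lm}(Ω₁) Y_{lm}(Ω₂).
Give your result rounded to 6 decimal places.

Expand P_4 via completeness: Σ_{m} conj(Y_{4,m}) at Ω₁ times Y_{4,m} at Ω₂ —
  m=-4: Y*=(0.012815, 0.023414)  Y=(-0.154639, 0.080983)  product (-0.003878, -0.002583)
  m=-3: Y*=(-0.091948, -0.095148)  Y=(0.156171, -0.346372)  product (-0.047316, 0.016989)
  m=-2: Y*=(0.302555, 0.179310)  Y=(0.080482, 0.327161)  product (-0.034313, 0.113415)
  m=-1: Y*=(-0.447943, -0.122767)  Y=(0.071339, 0.055916)  product (-0.025091, -0.033805)
  m=+0: Y*=(0.030401, -0.000000)  Y=(-0.350819, 0.000000)  product (-0.010665, 0.000000)
  m=+1: Y*=(0.447943, -0.122767)  Y=(-0.071339, 0.055916)  product (-0.025091, 0.033805)
  m=+2: Y*=(0.302555, -0.179310)  Y=(0.080482, -0.327161)  product (-0.034313, -0.113415)
  m=+3: Y*=(0.091948, -0.095148)  Y=(-0.156171, -0.346372)  product (-0.047316, -0.016989)
  m=+4: Y*=(0.012815, -0.023414)  Y=(-0.154639, -0.080983)  product (-0.003878, 0.002583)
Total Σ_m = (-0.231861, 0.000000). Multiply by 1.396263: (-0.323739, 0.000000). P_4(cos γ) = -0.323739

-0.323739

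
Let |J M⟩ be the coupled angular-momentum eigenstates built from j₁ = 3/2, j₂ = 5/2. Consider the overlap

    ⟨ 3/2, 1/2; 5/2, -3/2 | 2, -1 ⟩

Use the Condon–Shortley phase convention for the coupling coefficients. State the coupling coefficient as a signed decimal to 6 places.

+√(1/42) ≈ +0.154303

√[5·2!1!3!/7! · 2!1!1!4!1!3!] = √(24/7)
  +(−1)^0/∏(0,2,1,1,0,2)! = 1/4  (running 1/4)
  +(−1)^1/∏(1,1,0,0,1,3)! = -1/6  (running 1/12)
⟨..|..⟩ = √(24/7)·(1/12) = +0.154303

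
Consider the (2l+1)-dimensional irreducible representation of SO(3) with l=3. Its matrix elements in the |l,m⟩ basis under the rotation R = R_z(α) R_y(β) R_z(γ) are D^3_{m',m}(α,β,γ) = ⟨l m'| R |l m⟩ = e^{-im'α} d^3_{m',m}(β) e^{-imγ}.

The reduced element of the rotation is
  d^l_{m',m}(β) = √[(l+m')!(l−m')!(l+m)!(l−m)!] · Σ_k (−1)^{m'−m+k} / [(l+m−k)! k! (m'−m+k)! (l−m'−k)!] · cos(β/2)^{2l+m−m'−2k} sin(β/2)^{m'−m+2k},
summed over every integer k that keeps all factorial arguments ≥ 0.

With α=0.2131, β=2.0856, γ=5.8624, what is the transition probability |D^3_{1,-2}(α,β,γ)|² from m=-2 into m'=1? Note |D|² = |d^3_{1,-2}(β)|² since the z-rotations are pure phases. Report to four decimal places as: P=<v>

P=0.0600

D^3_{1,-2}(0.2131,2.0856,5.8624) = e^{-i·1·0.2131}·d^3_{1,-2}(2.0856)·e^{-i·-2·5.8624}. Compute d first:
c=cos(2.085600/2)=0.503804, s=sin(2.085600/2)=0.863818; N=√[24·2·1·120]=75.894664
The bounds max(0,m−m')=0 and min(l+m,l−m')=1 give 2 terms
  k=0: (−1)^3·75.8947/(12)·0.5038^3·0.8638^3 = -0.521292
  k=1: (−1)^4·75.8947/(24)·0.5038^1·0.8638^5 = +0.766255
d^3_{1,-2}(2.0856) = -0.521292 +0.766255 = +0.244963
|D^3_{1,-2}|² = |d^3_{1,-2}(β)|² = (+0.244963)² = 0.060007 (the z-rotation phases have unit modulus)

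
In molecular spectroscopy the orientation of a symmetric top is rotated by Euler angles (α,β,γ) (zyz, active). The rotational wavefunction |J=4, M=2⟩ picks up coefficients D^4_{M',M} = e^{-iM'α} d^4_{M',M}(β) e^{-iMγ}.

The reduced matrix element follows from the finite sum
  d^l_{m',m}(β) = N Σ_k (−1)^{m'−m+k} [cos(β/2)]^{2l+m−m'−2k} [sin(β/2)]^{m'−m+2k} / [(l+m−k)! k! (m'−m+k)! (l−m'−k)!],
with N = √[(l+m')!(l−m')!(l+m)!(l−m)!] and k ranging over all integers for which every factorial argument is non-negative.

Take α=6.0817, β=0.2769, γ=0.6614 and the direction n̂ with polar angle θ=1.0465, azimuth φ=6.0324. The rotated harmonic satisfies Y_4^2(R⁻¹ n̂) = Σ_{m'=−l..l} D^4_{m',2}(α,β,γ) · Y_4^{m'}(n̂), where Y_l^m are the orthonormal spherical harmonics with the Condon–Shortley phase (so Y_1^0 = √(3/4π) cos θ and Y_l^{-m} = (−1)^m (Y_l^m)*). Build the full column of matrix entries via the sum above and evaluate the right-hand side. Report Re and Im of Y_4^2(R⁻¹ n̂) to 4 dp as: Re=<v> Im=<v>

Re=0.0529 Im=-0.4194

Need the full column D^4_{m',2} for m'=−4..4 at α=6.0817, β=0.2769, γ=0.6614.
cos(β/2)=0.990431, sin(β/2)=0.138008
d^4_{-4,2}: single k=6 term ⇒ +0.000036;  D = -0.000019-0.000030i
d^4_{-3,2}: k∈[5..6] ⇒ +0.000546 -0.000004 = +0.000542;  D = -0.000189-0.000508i
d^4_{-2,2}: k∈[4..6] ⇒ +0.005236 -0.000081 +0.000000 = +0.005155;  D = -0.000796-0.005093i
d^4_{-1,2}: k∈[3..5] ⇒ +0.035428 -0.001032 +0.000004 = +0.034400;  D = +0.001599-0.034363i
d^4_{0,2}: k∈[2..4] ⇒ +0.170560 -0.008831 +0.000064 = +0.161793;  D = +0.039714-0.156843i
d^4_{1,2}: k∈[1..3] ⇒ +0.547408 -0.053142 +0.000688 = +0.494953;  D = +0.215056-0.445790i
d^4_{2,2}: k∈[0..2] ⇒ +0.925964 -0.215743 +0.005236 = +0.715457;  D = +0.433536-0.569145i
d^4_{3,2}: k∈[0..1] ⇒ -0.482768 +0.028120 = -0.454648;  D = -0.342303+0.299221i
d^4_{4,2}: single k=0 term ⇒ +0.095134;  D = +0.082707-0.047010i
Y_4^{m'}(θ=1.0465,φ=6.0324) and Σ D·Y over m':
  (-0.0000-0.0000i)·(+0.1336+0.2095i)  (-0.0002-0.0005i)·(+0.2968+0.2778i)  (-0.0008-0.0051i)·(+0.1658+0.0909i)  (+0.0016-0.0344i)·(-0.2474-0.0634i)  (+0.0397-0.1568i)·(-0.2454+0.0000i)  (+0.2151-0.4458i)·(+0.2474-0.0634i)  (+0.4335-0.5691i)·(+0.1658-0.0909i)  (-0.3423+0.2992i)·(-0.2968+0.2778i)  (+0.0827-0.0470i)·(+0.1336-0.2095i)
Y_4^2(R⁻¹ n̂) = +0.052856-0.419429i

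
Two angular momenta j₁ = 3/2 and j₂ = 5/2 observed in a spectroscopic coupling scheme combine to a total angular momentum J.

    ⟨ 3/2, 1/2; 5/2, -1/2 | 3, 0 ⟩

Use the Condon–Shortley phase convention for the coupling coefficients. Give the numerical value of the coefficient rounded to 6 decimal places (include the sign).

+√(1/5) = +0.447214

√[7·1!2!4!/8! · 2!1!2!3!3!3!] = √(36/5)
  +(−1)^0/∏(0,1,1,2,1,2)! = 1/4  (running 1/4)
  +(−1)^1/∏(1,0,0,1,2,3)! = -1/12  (running 1/6)
⟨..|..⟩ = √(36/5)·(1/6) = +0.447214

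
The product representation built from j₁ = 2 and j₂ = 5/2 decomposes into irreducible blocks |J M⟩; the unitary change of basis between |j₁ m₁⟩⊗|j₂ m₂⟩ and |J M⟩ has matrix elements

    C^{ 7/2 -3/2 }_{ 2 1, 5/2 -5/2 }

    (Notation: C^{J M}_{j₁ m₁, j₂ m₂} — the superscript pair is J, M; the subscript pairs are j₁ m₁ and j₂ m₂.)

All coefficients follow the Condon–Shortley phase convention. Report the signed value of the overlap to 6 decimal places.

+√(5/21) = +0.487950

√[8·1!3!4!/9! · 3!1!0!5!2!5!] = √(3840/7)
  +(−1)^0/∏(0,1,1,0,2,4)! = 1/48  (running 1/48)
⟨..|..⟩ = √(3840/7)·(1/48) = +0.487950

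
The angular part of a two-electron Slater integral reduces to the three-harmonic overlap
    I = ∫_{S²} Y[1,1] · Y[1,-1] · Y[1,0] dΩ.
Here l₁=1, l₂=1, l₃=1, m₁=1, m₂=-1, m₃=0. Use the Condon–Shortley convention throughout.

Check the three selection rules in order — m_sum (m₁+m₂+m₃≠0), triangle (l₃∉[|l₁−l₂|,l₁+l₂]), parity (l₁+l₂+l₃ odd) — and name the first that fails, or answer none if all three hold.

azimuthal sum: 1 − 1 + 0 = 0  ✓
0 ≤ 1 ≤ 2 (triangle on l)  ✓
L = 1 + 1 + 1 = 3 (odd)  ✗

parity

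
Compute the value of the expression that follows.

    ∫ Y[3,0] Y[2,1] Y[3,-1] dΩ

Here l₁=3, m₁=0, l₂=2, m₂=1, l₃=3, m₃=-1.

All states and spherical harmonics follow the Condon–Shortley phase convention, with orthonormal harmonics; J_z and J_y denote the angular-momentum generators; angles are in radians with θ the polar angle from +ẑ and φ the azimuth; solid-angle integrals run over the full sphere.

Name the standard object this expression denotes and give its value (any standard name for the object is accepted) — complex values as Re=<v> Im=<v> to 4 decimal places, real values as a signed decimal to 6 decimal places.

Gaunt coefficient, -0.059471

This is a Gaunt coefficient — the integral of a triple product of spherical harmonics over the sphere.
Rules hold: Σm=0, L=8 even, 1≤3≤5.
N = 7·5·7 = 245
Δ = 2!·4!·2!/9! = 1/3780
Racah Σ t=0..2: t=0:+1/24 t=1:−1/4 t=2:+1/24 = -1/6
⇒ 3j(3 2 3; 0 0 0)² = 4/105, sgn +1
Racah Σ t=1..2: t=1:−1/8 t=2:+1/12 = -1/24
⇒ 3j(3 2 3; 0 1 -1)² = 1/210, sgn -1
4πI² = N·(3j₀)²·(3jₘ)² = 2/45
I = -1·√(0.0444444/4π) = -0.05947080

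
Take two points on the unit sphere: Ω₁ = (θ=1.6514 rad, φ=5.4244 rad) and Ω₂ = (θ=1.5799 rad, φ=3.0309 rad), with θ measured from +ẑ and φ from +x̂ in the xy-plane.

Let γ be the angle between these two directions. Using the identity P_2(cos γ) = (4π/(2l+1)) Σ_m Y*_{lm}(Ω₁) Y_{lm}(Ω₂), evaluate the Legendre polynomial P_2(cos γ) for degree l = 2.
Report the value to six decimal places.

0.299010

Summing Y*_{l m}(θ₁,φ₁)·Y_{l m}(θ₂,φ₂) over m ∈ [−2, 2]; prefactor 4π/(2·2+1) = 2.513274:
  term(m=-2) = +0.011049-0.147816i   from Y*(Ω₁)=-0.056126-0.379644i, Y(Ω₂)=+0.376816+0.084812i
  term(m=-1) = -0.000320+0.000297i   from Y*(Ω₁)=-0.040509+0.046938i, Y(Ω₂)=+0.006990+0.000777i
  term(m=+0) = +0.097513+0.000000i   from Y*(Ω₁)=-0.309258-0.000000i, Y(Ω₂)=-0.315313+0.000000i
  term(m=+1) = -0.000320-0.000297i   from Y*(Ω₁)=+0.040509+0.046938i, Y(Ω₂)=-0.006990+0.000777i
  term(m=+2) = +0.011049+0.147816i   from Y*(Ω₁)=-0.056126+0.379644i, Y(Ω₂)=+0.376816-0.084812i
Σ over m = +0.118972+0.000000i; ×(4π/5) → +0.299010+0.000000i. Real part: 0.299010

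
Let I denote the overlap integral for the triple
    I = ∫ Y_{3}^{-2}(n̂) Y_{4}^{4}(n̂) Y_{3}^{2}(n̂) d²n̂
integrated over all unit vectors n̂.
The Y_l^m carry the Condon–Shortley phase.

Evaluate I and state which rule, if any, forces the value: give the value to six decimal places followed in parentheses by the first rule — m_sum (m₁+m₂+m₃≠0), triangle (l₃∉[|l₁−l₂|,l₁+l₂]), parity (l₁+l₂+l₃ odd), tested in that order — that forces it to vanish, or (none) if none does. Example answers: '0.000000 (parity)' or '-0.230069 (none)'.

-2 + 4 + 2 = 4 ≠ 0: azimuthal integral kills it; I = 0

0.000000 (m_sum)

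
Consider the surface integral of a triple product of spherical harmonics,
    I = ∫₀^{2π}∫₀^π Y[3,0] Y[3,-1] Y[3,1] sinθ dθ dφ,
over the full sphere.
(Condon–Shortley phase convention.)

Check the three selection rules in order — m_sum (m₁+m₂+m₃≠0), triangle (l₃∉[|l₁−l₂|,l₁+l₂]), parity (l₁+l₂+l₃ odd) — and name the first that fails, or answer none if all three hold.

m₁+m₂+m₃ = 0 − 1 + 1 = 0  ✓
triangle: |3−3|=0 ≤ l₃=3 ≤ 3+3=6  ✓
parity: l₁+l₂+l₃ = 9 is odd  ✗

parity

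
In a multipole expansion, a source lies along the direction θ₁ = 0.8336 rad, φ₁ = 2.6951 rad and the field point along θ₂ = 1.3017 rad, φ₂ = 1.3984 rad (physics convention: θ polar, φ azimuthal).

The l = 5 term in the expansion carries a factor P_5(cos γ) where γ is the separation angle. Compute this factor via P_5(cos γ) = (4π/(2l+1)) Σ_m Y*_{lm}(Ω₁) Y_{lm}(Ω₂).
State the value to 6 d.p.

Summing Y*_{l m}(θ₁,φ₁)·Y_{l m}(θ₂,φ₂) over m ∈ [−5, 5]; prefactor 4π/(2·5+1) = 1.142397:
  m=-5: Y*=+0.063434+0.081453i  Y=+0.293340-0.251530i  product +0.039095+0.007938i
  m=-4: Y*=-0.063292-0.289588i  Y=+0.259995+0.214402i  product +0.045633-0.088861i
  m=-3: Y*=-0.098708+0.419080i  Y=+0.055758-0.098021i  product +0.035575+0.033042i
  m=-2: Y*=+0.139256-0.172979i  Y=+0.310518+0.111519i  product +0.062532-0.038183i
  m=-1: Y*=+0.222057-0.106307i  Y=+0.006111-0.035093i  product -0.002374-0.008442i
  m=+0: Y*=-0.296160-0.000000i  Y=+0.322336+0.000000i  product -0.095463-0.000000i
  m=+1: Y*=-0.222057-0.106307i  Y=-0.006111-0.035093i  product -0.002374+0.008442i
  m=+2: Y*=+0.139256+0.172979i  Y=+0.310518-0.111519i  product +0.062532+0.038183i
  m=+3: Y*=+0.098708+0.419080i  Y=-0.055758-0.098021i  product +0.035575-0.033042i
  m=+4: Y*=-0.063292+0.289588i  Y=+0.259995-0.214402i  product +0.045633+0.088861i
  m=+5: Y*=-0.063434+0.081453i  Y=-0.293340-0.251530i  product +0.039095-0.007938i
Σ over m = +0.265459+0.000000i; ×(4π/11) → +0.303260+0.000000i. Real part: 0.303260

0.303260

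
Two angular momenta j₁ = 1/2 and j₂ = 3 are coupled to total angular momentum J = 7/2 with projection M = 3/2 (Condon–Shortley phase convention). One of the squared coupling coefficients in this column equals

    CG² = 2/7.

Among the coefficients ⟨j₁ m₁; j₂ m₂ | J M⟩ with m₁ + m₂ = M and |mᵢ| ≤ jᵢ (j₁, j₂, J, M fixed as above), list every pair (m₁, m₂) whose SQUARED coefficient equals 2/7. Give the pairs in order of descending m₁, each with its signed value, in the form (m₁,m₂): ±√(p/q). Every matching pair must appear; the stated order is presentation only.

(-1/2,2): +√(2/7)

Admissible pairs with m₁+m₂ = M = 3/2: (-1/2,2), (1/2,1)
  (m₁,m₂)=(1/2,1): CG² = 5/7, CG = +√(5/7)
  (m₁,m₂)=(-1/2,2): CG² = 2/7, CG = +√(2/7)   ← matches the target
Pairs with CG² = 2/7: (-1/2,2): +√(2/7)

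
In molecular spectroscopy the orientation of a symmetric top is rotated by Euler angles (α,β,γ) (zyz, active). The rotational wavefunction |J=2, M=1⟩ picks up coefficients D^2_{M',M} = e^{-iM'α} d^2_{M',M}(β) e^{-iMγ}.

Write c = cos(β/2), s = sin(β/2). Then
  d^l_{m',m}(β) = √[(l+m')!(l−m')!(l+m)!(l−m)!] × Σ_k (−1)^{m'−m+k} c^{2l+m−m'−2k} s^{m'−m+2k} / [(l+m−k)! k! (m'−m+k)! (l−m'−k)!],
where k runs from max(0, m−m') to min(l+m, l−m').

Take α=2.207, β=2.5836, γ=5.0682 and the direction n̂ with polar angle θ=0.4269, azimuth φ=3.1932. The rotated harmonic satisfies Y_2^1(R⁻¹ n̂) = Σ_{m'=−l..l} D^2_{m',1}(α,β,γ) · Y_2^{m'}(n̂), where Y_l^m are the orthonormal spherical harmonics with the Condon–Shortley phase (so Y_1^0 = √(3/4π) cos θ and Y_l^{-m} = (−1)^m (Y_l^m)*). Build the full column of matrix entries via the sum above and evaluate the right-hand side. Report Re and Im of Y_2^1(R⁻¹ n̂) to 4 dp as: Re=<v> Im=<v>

Re=-0.2813 Im=-0.2582

Need the full column D^2_{m',1} for m'=−2..2 at α=2.2070, β=2.5836, γ=5.0682.
cos(β/2)=0.275391, sin(β/2)=0.961332
d^2_{-2,1}: single k=3 term ⇒ +0.489328;  D = +0.388299-0.297768i
d^2_{-1,1}: k∈[2..3] ⇒ +0.210265 -0.854071 = -0.643806;  D = +0.618663+0.178162i
d^2_{0,1}: k∈[1..2] ⇒ +0.049181 -0.599302 = -0.550121;  D = -0.191635-0.515664i
d^2_{1,1}: k∈[0..1] ⇒ +0.005752 -0.210265 = -0.204514;  D = -0.111870+0.171204i
d^2_{2,1}: single k=0 term ⇒ -0.040156;  D = +0.040090-0.002305i
Y_2^{m'}(θ=0.4269,φ=3.1932) and Σ D·Y over m':
  (+0.3883-0.2978i)·(+0.0659-0.0068i)  (+0.6187+0.1782i)·(-0.2908+0.0150i)  (-0.1916-0.5157i)·(+0.4686+0.0000i)  (-0.1119+0.1712i)·(+0.2908+0.0150i)  (+0.0401-0.0023i)·(+0.0659+0.0068i)
Y_2^1(R⁻¹ n̂) = -0.281264-0.258179i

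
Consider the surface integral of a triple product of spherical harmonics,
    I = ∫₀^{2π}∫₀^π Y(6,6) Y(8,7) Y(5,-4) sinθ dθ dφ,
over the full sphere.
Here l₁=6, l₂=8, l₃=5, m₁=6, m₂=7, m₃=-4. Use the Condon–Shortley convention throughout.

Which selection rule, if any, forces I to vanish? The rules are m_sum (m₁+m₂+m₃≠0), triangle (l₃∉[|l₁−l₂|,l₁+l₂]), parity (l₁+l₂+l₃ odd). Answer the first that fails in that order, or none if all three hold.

m₁+m₂+m₃ = 6 + 7 − 4 = 9  ✗
triangle: |6−8|=2 ≤ l₃=5 ≤ 6+8=14
parity: l₁+l₂+l₃ = 19 is odd

m_sum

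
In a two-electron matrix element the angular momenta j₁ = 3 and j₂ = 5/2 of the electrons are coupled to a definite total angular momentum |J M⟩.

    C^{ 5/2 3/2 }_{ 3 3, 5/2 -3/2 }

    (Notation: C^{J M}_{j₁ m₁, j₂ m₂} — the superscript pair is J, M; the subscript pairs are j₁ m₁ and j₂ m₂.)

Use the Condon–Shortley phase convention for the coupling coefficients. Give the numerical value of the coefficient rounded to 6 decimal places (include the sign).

+√(8/21) = +0.617213

√[6·3!3!2!/9! · 6!0!1!4!4!1!] = √(3456/7)
  +(−1)^0/∏(0,3,0,1,3,1)! = 1/36  (running 1/36)
⟨..|..⟩ = √(3456/7)·(1/36) = +0.617213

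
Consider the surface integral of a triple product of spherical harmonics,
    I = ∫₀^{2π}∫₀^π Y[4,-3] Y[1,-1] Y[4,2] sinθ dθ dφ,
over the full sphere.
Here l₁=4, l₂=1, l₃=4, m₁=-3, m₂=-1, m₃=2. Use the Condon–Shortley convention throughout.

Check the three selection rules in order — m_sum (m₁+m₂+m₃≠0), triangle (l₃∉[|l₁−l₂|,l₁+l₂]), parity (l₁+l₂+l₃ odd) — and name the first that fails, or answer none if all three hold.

m_sum

azimuthal sum: -3 − 1 + 2 = -2  ✗
3 ≤ 4 ≤ 5 (triangle on l)
L = 4 + 1 + 4 = 9 (odd)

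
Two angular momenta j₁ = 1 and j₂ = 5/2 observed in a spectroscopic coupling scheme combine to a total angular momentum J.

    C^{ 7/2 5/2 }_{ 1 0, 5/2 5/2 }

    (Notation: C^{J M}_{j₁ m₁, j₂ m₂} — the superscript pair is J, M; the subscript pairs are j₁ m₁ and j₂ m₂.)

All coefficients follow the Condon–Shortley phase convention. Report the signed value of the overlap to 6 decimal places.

+√(2/7) ≈ +0.534522

triangle: 0!·2!·5!/8! = 240/40320
(j±m)!: 1!·1!·5!·0!·6!·1! = 86400
prefactor² = (2J+1)·Δ·N² = 28800/7
  k=0: +1/(0!·0!·1!·5!·1!·0!) = 1/120
Σ = 1/120  ⇒  CG² = 28800/7·(1/120)² = 2/7
CG = +√(2/7) = +0.534522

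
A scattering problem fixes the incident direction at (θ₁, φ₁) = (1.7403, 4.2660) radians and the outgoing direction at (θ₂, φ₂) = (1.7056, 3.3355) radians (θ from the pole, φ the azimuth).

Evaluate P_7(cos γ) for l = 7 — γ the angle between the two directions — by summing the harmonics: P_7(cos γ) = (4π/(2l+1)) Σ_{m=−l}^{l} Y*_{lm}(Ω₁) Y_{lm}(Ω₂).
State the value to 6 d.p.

0.320588

Addition theorem: P_7(cos γ) = (4π/15) Σ_m Y*_{lm}(Ω₁) Y_{lm}(Ω₂), m = −7…7:
  m=-7: (0.007624, -0.451917) × (-0.099376, 0.458489) = (0.206442, 0.048405)  (running Σ = (0.206442, 0.048405))
  m=-6: (-0.258929, -0.129339) × (-0.094319, 0.218590) = (0.052694, -0.044400)  (running Σ = (0.259136, 0.004005))
  m=-5: (0.169765, -0.132069) × (0.151752, -0.221216) = (-0.003454, -0.057597)  (running Σ = (0.255682, -0.053591))
  m=-4: (-0.065495, -0.300265) × (0.187749, -0.184116) = (-0.067580, -0.044316)  (running Σ = (0.188102, -0.097907))
  m=-3: (0.127617, 0.030100) × (-0.166803, 0.109695) = (-0.024589, 0.008978)  (running Σ = (0.163513, -0.088929))
  m=-2: (0.192778, -0.239360) × (-0.249629, 0.101974) = (-0.023714, 0.079409)  (running Σ = (0.139799, -0.009519))
  m=-1: (0.042108, 0.087980) × (0.168970, -0.033181) = (0.010034, 0.013469)  (running Σ = (0.149833, 0.003949))
  m=0: (0.306261, -0.000000) × (0.271037, 0.000000) = (0.083008, 0.000000)  (running Σ = (0.232841, 0.003949))
  m=1: (-0.042108, 0.087980) × (-0.168970, -0.033181) = (0.010034, -0.013469)  (running Σ = (0.242875, -0.009519))
  m=2: (0.192778, 0.239360) × (-0.249629, -0.101974) = (-0.023714, -0.079409)  (running Σ = (0.219161, -0.088929))
  m=3: (-0.127617, 0.030100) × (0.166803, 0.109695) = (-0.024589, -0.008978)  (running Σ = (0.194572, -0.097907))
  m=4: (-0.065495, 0.300265) × (0.187749, 0.184116) = (-0.067580, 0.044316)  (running Σ = (0.126992, -0.053591))
  m=5: (-0.169765, -0.132069) × (-0.151752, -0.221216) = (-0.003454, 0.057597)  (running Σ = (0.123539, 0.004005))
  m=6: (-0.258929, 0.129339) × (-0.094319, -0.218590) = (0.052694, 0.044400)  (running Σ = (0.176233, 0.048405))
  m=7: (-0.007624, -0.451917) × (0.099376, 0.458489) = (0.206442, -0.048405)  (running Σ = (0.382674, 0.000000))
Σ over m = (0.382674, 0.000000); ×(4π/15) → (0.320588, 0.000000). Real part: 0.320588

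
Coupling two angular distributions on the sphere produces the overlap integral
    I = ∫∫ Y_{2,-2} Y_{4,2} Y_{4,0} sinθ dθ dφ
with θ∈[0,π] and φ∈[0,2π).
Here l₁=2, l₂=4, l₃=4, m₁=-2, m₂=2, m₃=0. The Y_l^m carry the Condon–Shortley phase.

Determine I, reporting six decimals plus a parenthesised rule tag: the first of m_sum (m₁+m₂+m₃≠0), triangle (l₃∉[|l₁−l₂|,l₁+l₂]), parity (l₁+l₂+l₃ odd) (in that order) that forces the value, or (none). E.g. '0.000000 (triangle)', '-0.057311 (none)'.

m-sum 0 ✓  L=10 even ✓  2≤4≤6 ✓
Π(2lᵢ+1) = 5×9×9 = 405
triangle coeff Δ(2,4,4) = 1/13860
Σ_t [0,2]: t=0:+1/192 t=1:−1/36 t=2:+1/192 = -5/288
(3j)²=20/693 [(2 4 4; 0 0 0)], sign=-1
Σ_t [2,2]: t=2:+1/192 = 1/192
(3j)²=3/77 [(2 4 4; -2 2 0)], sign=+1
⇒ 4πI² = 2700/5929
I = (-1)√(2700/5929/(4π)) = -0.19036462
No selection rule forces the value: the integral is nonzero (none).

-0.190365 (none)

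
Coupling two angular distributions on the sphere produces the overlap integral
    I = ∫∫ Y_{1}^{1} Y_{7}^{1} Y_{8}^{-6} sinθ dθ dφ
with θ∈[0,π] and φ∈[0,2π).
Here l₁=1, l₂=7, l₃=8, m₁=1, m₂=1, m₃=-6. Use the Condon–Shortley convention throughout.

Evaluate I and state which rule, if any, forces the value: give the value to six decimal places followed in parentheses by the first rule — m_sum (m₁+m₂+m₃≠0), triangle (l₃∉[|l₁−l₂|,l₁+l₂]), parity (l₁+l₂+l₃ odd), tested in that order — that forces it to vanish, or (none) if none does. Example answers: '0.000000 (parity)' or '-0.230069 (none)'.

0.000000 (m_sum)

1 + 1 − 6 = -4 ≠ 0: azimuthal integral kills it; I = 0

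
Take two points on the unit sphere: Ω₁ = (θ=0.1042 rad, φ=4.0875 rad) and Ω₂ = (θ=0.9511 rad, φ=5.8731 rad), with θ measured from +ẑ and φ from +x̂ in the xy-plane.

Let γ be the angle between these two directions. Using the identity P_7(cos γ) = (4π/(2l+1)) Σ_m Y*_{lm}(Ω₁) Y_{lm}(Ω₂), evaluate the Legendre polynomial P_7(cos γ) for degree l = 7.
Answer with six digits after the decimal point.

Summing Y*_{l m}(θ₁,φ₁)·Y_{l m}(θ₂,φ₂) over m ∈ [−7, 7]; prefactor 4π/(2·7+1) = 0.837758:
  term(m=-7) = +0.000000+0.000000i   from Y*(Ω₁)=-0.000000-0.000000i, Y(Ω₂)=-0.114139+0.031711i
  term(m=-6) = -0.000000+0.000001i   from Y*(Ω₁)=+0.000002-0.000001i, Y(Ω₂)=-0.245680+0.199111i
  term(m=-5) = -0.000021-0.000011i   from Y*(Ω₁)=-0.000001+0.000053i, Y(Ω₂)=-0.204902+0.393935i
  term(m=-4) = +0.000143-0.000165i   from Y*(Ω₁)=-0.000675-0.000504i, Y(Ω₂)=-0.018015+0.258625i
  term(m=-3) = -0.001037-0.001380i   from Y*(Ω₁)=+0.009222-0.002892i, Y(Ω₂)=-0.059643-0.168319i
  term(m=-2) = +0.024793-0.011359i   from Y*(Ω₁)=-0.024494+0.073663i, Y(Ω₂)=-0.239624-0.256896i
  term(m=-1) = -0.002979-0.013654i   from Y*(Ω₁)=-0.230935-0.320158i, Y(Ω₂)=+0.032466+0.014114i
  term(m=+0) = +0.328022+0.000000i   from Y*(Ω₁)=+0.932608-0.000000i, Y(Ω₂)=+0.351725+0.000000i
  term(m=+1) = -0.002979+0.013654i   from Y*(Ω₁)=+0.230935-0.320158i, Y(Ω₂)=-0.032466+0.014114i
  term(m=+2) = +0.024793+0.011359i   from Y*(Ω₁)=-0.024494-0.073663i, Y(Ω₂)=-0.239624+0.256896i
  term(m=+3) = -0.001037+0.001380i   from Y*(Ω₁)=-0.009222-0.002892i, Y(Ω₂)=+0.059643-0.168319i
  term(m=+4) = +0.000143+0.000165i   from Y*(Ω₁)=-0.000675+0.000504i, Y(Ω₂)=-0.018015-0.258625i
  term(m=+5) = -0.000021+0.000011i   from Y*(Ω₁)=+0.000001+0.000053i, Y(Ω₂)=+0.204902+0.393935i
  term(m=+6) = -0.000000-0.000001i   from Y*(Ω₁)=+0.000002+0.000001i, Y(Ω₂)=-0.245680-0.199111i
  term(m=+7) = +0.000000-0.000000i   from Y*(Ω₁)=+0.000000-0.000000i, Y(Ω₂)=+0.114139+0.031711i
Total Σ_m = +0.369820-0.000000i. Multiply by 0.837758: +0.309820-0.000000i. P_7(cos γ) = 0.309820

0.309820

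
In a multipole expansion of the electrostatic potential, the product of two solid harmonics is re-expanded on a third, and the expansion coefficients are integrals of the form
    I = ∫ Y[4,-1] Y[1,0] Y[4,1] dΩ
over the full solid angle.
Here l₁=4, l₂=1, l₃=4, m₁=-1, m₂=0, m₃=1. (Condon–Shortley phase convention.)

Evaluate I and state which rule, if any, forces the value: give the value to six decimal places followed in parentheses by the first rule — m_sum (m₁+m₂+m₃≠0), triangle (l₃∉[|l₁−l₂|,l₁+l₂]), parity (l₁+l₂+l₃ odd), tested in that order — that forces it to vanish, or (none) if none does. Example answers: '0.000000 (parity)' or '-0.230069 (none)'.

0.000000 (parity)

l₁+l₂+l₃=9 is odd: 3j(l;000)=0 ⇒ I=0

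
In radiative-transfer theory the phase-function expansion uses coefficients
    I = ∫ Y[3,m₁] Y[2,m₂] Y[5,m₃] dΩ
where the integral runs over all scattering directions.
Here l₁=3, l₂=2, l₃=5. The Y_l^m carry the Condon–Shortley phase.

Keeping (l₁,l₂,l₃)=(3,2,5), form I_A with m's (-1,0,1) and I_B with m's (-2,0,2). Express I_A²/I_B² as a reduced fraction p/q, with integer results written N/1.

Shared (l₁,l₂,l₃)=(3,2,5): N and (l;000)² cancel in I_A²/I_B².
A: Δ = 0!·6!·4!/11! = 1/2310; Racah Σ t=0..0: t=0:+1/192 = 1/192; ⇒ 3j(3 2 5; -1 0 1)² = 3/77, sgn +1
B: Δ = 0!·6!·4!/11! = 1/2310; Racah Σ t=0..0: t=0:+1/480 = 1/480; ⇒ 3j(3 2 5; -2 0 2)² = 3/110, sgn -1
I_A²/I_B² = (3/77)/(3/110) = 10/7

10/7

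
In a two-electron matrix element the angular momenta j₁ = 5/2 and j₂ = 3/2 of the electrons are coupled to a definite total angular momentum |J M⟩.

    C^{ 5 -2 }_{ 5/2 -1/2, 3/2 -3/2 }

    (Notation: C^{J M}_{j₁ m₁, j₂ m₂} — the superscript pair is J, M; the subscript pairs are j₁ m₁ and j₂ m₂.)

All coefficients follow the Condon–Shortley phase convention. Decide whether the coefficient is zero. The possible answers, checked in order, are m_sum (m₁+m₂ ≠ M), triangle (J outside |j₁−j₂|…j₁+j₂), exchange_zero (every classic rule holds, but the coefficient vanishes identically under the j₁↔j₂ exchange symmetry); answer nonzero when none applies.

m-sum: m₁+m₂ = -1/2+(-3/2) = -2, M = -2  ✓
triangle: need |j₁−j₂| ≤ J ≤ j₁+j₂, i.e. J ∈ [1, 4]; J = 5 is outside ✗ ⇒ coefficient is 0

triangle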